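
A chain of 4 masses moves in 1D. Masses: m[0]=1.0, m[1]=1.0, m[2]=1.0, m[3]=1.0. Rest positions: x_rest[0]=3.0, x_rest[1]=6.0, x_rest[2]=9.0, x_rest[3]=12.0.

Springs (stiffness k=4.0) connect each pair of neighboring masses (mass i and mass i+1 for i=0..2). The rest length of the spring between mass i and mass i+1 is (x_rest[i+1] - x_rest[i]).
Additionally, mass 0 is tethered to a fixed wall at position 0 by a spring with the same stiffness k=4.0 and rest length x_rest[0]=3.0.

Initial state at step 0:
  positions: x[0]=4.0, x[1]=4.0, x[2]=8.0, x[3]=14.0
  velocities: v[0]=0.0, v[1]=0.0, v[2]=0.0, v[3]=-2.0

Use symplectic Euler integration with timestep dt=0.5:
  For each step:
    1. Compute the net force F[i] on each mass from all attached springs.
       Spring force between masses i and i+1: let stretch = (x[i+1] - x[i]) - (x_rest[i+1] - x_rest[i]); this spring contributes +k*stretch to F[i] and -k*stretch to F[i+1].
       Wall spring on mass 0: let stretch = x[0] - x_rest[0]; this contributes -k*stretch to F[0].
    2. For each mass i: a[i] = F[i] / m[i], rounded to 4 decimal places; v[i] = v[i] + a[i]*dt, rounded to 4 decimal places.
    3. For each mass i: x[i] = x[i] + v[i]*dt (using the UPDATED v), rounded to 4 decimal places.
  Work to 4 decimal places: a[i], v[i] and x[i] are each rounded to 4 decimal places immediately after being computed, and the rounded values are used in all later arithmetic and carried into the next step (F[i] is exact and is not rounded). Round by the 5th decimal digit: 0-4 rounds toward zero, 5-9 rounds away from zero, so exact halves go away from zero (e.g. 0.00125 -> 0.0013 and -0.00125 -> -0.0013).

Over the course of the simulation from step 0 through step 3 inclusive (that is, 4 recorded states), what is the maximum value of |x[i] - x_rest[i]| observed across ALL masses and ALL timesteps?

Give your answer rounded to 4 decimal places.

Answer: 4.0000

Derivation:
Step 0: x=[4.0000 4.0000 8.0000 14.0000] v=[0.0000 0.0000 0.0000 -2.0000]
Step 1: x=[0.0000 8.0000 10.0000 10.0000] v=[-8.0000 8.0000 4.0000 -8.0000]
Step 2: x=[4.0000 6.0000 10.0000 9.0000] v=[8.0000 -4.0000 0.0000 -2.0000]
Step 3: x=[6.0000 6.0000 5.0000 12.0000] v=[4.0000 0.0000 -10.0000 6.0000]
Max displacement = 4.0000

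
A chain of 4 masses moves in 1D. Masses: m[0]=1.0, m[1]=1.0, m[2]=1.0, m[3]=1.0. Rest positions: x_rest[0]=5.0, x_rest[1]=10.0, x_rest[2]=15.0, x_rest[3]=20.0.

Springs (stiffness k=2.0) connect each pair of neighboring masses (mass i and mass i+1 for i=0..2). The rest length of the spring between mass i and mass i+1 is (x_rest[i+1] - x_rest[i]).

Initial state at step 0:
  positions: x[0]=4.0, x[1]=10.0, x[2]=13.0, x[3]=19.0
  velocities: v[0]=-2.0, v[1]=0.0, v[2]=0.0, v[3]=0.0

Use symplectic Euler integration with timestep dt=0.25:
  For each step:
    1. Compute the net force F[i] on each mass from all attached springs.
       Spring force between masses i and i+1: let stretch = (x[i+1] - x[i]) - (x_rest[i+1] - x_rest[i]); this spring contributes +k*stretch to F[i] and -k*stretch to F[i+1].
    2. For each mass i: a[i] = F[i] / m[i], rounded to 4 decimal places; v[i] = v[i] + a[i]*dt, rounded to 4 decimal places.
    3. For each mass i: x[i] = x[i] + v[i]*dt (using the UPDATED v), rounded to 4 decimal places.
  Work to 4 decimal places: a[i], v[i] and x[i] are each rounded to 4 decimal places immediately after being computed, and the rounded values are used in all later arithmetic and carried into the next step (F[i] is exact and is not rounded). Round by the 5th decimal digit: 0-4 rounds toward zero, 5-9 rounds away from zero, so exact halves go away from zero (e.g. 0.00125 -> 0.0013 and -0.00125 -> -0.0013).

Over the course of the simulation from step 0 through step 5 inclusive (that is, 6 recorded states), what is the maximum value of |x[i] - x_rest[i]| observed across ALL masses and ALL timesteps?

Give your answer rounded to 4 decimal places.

Answer: 2.5975

Derivation:
Step 0: x=[4.0000 10.0000 13.0000 19.0000] v=[-2.0000 0.0000 0.0000 0.0000]
Step 1: x=[3.6250 9.6250 13.3750 18.8750] v=[-1.5000 -1.5000 1.5000 -0.5000]
Step 2: x=[3.3750 8.9688 13.9688 18.6875] v=[-1.0000 -2.6250 2.3750 -0.7500]
Step 3: x=[3.1992 8.2383 14.5274 18.5352] v=[-0.7031 -2.9219 2.2344 -0.6094]
Step 4: x=[3.0283 7.6641 14.8009 18.5069] v=[-0.6836 -2.2969 1.0938 -0.1133]
Step 5: x=[2.8119 7.4025 14.6455 18.6403] v=[-0.8657 -1.0464 -0.6216 0.5337]
Max displacement = 2.5975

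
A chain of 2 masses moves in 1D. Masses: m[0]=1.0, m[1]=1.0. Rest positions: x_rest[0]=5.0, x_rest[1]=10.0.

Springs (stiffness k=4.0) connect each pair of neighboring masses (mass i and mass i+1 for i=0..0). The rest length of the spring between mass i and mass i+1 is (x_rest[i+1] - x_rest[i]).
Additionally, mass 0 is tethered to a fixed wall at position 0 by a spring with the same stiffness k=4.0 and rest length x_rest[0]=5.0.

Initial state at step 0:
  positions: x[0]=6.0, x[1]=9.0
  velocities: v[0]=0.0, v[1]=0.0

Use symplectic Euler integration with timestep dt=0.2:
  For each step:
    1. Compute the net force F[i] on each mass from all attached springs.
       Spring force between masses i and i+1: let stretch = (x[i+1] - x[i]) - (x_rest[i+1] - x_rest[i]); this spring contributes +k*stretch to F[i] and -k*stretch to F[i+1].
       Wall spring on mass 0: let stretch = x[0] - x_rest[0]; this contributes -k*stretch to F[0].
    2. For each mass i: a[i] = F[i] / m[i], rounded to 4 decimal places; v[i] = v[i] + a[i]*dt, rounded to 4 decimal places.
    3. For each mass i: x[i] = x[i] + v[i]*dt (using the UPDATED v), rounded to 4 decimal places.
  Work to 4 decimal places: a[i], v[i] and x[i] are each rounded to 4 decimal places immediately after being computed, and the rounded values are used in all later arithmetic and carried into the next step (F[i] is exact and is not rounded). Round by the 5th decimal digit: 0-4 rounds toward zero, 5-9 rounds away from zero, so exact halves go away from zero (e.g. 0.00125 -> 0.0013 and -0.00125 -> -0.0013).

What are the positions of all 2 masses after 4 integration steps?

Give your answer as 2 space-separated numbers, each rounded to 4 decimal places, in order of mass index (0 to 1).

Answer: 3.7059 10.6304

Derivation:
Step 0: x=[6.0000 9.0000] v=[0.0000 0.0000]
Step 1: x=[5.5200 9.3200] v=[-2.4000 1.6000]
Step 2: x=[4.7648 9.8320] v=[-3.7760 2.5600]
Step 3: x=[4.0580 10.3332] v=[-3.5341 2.5062]
Step 4: x=[3.7059 10.6304] v=[-1.7603 1.4860]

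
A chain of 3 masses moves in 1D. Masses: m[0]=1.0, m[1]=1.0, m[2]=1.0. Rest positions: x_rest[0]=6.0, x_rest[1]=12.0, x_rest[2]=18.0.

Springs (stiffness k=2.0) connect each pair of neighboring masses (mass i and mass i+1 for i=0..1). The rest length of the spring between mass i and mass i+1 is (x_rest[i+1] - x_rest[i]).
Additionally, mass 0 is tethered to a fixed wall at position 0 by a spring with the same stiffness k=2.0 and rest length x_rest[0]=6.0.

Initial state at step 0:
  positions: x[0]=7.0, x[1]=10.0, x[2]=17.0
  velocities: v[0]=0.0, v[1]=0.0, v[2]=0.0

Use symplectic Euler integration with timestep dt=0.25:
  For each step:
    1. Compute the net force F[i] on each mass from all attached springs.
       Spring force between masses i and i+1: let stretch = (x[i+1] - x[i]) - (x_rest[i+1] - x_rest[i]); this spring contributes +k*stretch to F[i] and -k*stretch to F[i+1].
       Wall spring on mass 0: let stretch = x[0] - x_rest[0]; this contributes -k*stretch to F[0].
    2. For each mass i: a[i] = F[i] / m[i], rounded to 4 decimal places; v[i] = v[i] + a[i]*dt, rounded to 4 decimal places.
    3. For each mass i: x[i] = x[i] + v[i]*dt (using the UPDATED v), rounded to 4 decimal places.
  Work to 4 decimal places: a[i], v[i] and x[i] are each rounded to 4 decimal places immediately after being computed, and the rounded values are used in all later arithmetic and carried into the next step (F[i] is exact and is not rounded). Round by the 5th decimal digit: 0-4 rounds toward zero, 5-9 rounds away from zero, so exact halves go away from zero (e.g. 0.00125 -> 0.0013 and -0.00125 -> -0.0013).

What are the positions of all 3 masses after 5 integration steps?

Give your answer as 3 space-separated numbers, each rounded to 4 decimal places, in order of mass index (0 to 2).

Answer: 4.2847 12.4464 17.0029

Derivation:
Step 0: x=[7.0000 10.0000 17.0000] v=[0.0000 0.0000 0.0000]
Step 1: x=[6.5000 10.5000 16.8750] v=[-2.0000 2.0000 -0.5000]
Step 2: x=[5.6875 11.2969 16.7031] v=[-3.2500 3.1875 -0.6875]
Step 3: x=[4.8652 12.0684 16.6055] v=[-3.2891 3.0859 -0.3906]
Step 4: x=[4.3352 12.5066 16.6907] v=[-2.1201 1.7529 0.3409]
Step 5: x=[4.2847 12.4464 17.0029] v=[-0.2020 -0.2408 1.2489]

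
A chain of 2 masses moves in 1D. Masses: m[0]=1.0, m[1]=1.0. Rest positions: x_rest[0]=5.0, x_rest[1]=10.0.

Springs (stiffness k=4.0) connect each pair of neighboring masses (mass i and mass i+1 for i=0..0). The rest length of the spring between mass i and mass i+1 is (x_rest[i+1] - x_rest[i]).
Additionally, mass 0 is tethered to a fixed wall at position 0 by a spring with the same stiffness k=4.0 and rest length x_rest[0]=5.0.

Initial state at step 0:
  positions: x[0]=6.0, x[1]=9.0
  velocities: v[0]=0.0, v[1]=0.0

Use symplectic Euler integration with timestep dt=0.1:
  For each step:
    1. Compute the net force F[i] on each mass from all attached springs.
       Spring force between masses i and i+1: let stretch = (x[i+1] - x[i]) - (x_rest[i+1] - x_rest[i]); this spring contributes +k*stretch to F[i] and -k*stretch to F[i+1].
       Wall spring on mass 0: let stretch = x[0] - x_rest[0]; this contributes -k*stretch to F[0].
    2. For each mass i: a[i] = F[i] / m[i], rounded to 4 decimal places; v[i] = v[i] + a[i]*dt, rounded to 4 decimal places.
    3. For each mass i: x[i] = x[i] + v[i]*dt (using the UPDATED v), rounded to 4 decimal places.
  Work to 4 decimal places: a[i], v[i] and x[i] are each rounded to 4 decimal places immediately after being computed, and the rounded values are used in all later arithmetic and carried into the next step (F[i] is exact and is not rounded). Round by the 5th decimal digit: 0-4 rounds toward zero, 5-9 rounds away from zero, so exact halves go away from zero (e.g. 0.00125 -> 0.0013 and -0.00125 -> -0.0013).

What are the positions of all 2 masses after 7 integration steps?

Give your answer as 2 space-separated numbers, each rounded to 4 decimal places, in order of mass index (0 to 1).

Step 0: x=[6.0000 9.0000] v=[0.0000 0.0000]
Step 1: x=[5.8800 9.0800] v=[-1.2000 0.8000]
Step 2: x=[5.6528 9.2320] v=[-2.2720 1.5200]
Step 3: x=[5.3427 9.4408] v=[-3.1014 2.0883]
Step 4: x=[4.9828 9.6857] v=[-3.5992 2.4491]
Step 5: x=[4.6117 9.9425] v=[-3.7112 2.5679]
Step 6: x=[4.2693 10.1861] v=[-3.4236 2.4356]
Step 7: x=[3.9928 10.3930] v=[-2.7646 2.0689]

Answer: 3.9928 10.3930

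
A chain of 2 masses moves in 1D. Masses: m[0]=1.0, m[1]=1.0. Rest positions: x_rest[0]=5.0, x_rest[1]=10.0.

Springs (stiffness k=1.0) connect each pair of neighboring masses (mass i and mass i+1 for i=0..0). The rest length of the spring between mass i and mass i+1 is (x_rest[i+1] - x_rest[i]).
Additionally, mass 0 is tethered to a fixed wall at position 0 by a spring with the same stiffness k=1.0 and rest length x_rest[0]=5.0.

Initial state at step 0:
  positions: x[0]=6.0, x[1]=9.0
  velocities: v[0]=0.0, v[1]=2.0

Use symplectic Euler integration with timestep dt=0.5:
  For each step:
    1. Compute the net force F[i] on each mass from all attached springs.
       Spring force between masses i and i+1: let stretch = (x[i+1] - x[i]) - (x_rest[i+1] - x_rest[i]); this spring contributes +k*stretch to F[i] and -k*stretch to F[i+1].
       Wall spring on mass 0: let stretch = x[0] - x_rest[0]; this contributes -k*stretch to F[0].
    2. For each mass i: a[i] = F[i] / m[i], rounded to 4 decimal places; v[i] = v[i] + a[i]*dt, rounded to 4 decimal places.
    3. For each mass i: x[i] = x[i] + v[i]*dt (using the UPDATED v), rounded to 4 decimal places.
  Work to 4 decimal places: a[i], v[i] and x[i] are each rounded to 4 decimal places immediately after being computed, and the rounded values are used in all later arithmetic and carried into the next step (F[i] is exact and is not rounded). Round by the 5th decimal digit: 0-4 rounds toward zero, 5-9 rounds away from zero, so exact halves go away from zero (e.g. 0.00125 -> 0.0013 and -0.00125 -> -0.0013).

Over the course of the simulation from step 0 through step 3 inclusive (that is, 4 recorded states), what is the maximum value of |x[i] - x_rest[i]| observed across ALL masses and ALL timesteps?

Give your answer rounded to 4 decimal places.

Answer: 2.7657

Derivation:
Step 0: x=[6.0000 9.0000] v=[0.0000 2.0000]
Step 1: x=[5.2500 10.5000] v=[-1.5000 3.0000]
Step 2: x=[4.5000 11.9375] v=[-1.5000 2.8750]
Step 3: x=[4.4844 12.7657] v=[-0.0313 1.6563]
Max displacement = 2.7657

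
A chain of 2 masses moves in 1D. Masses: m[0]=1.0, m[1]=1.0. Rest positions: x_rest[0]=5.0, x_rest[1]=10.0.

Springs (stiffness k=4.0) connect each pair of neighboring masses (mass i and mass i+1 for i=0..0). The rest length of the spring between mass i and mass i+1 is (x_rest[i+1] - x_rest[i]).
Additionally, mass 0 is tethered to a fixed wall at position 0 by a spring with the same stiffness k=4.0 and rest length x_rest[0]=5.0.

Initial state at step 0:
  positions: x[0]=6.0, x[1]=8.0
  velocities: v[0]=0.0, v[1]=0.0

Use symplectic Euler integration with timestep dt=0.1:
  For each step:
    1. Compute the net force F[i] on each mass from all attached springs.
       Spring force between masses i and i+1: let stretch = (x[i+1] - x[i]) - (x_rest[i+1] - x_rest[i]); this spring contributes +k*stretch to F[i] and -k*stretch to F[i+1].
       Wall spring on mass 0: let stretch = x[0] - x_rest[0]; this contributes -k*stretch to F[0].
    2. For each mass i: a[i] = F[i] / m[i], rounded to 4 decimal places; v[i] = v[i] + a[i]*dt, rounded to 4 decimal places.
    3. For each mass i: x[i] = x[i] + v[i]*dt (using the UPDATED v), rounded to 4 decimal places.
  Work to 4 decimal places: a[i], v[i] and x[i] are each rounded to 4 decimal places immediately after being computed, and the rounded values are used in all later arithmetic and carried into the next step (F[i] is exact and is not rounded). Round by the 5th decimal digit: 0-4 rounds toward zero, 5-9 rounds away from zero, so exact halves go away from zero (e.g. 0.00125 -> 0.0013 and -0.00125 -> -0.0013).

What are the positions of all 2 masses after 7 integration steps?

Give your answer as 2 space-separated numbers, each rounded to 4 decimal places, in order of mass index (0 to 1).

Step 0: x=[6.0000 8.0000] v=[0.0000 0.0000]
Step 1: x=[5.8400 8.1200] v=[-1.6000 1.2000]
Step 2: x=[5.5376 8.3488] v=[-3.0240 2.2880]
Step 3: x=[5.1261 8.6652] v=[-4.1146 3.1635]
Step 4: x=[4.6512 9.0400] v=[-4.7494 3.7479]
Step 5: x=[4.1658 9.4392] v=[-4.8544 3.9924]
Step 6: x=[3.7247 9.8275] v=[-4.4114 3.8830]
Step 7: x=[3.3787 10.1717] v=[-3.4602 3.4419]

Answer: 3.3787 10.1717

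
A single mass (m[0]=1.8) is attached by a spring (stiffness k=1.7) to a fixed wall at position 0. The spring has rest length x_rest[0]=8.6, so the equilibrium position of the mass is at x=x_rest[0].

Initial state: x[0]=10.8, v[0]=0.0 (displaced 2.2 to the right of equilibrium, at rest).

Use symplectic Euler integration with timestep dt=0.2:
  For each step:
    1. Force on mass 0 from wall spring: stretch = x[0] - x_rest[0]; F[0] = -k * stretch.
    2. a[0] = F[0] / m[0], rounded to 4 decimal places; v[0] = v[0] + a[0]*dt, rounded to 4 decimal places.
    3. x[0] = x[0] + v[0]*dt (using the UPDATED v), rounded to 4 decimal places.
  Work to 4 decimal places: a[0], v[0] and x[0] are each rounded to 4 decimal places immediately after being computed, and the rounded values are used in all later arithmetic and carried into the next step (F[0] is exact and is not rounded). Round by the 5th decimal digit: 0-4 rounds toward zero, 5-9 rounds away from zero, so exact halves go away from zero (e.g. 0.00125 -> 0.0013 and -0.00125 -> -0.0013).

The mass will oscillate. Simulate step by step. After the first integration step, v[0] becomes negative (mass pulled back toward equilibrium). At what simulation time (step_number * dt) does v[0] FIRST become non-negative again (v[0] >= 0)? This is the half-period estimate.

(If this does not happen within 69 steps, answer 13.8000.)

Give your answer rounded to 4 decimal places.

Answer: 3.4000

Derivation:
Step 0: x=[10.8000] v=[0.0000]
Step 1: x=[10.7169] v=[-0.4156]
Step 2: x=[10.5538] v=[-0.8155]
Step 3: x=[10.3169] v=[-1.1846]
Step 4: x=[10.0151] v=[-1.5089]
Step 5: x=[9.6599] v=[-1.7762]
Step 6: x=[9.2646] v=[-1.9764]
Step 7: x=[8.8442] v=[-2.1019]
Step 8: x=[8.4146] v=[-2.1480]
Step 9: x=[7.9920] v=[-2.1130]
Step 10: x=[7.5924] v=[-1.9982]
Step 11: x=[7.2308] v=[-1.8079]
Step 12: x=[6.9209] v=[-1.5493]
Step 13: x=[6.6745] v=[-1.2321]
Step 14: x=[6.5008] v=[-0.8684]
Step 15: x=[6.4064] v=[-0.4719]
Step 16: x=[6.3949] v=[-0.0576]
Step 17: x=[6.4667] v=[0.3589]
First v>=0 after going negative at step 17, time=3.4000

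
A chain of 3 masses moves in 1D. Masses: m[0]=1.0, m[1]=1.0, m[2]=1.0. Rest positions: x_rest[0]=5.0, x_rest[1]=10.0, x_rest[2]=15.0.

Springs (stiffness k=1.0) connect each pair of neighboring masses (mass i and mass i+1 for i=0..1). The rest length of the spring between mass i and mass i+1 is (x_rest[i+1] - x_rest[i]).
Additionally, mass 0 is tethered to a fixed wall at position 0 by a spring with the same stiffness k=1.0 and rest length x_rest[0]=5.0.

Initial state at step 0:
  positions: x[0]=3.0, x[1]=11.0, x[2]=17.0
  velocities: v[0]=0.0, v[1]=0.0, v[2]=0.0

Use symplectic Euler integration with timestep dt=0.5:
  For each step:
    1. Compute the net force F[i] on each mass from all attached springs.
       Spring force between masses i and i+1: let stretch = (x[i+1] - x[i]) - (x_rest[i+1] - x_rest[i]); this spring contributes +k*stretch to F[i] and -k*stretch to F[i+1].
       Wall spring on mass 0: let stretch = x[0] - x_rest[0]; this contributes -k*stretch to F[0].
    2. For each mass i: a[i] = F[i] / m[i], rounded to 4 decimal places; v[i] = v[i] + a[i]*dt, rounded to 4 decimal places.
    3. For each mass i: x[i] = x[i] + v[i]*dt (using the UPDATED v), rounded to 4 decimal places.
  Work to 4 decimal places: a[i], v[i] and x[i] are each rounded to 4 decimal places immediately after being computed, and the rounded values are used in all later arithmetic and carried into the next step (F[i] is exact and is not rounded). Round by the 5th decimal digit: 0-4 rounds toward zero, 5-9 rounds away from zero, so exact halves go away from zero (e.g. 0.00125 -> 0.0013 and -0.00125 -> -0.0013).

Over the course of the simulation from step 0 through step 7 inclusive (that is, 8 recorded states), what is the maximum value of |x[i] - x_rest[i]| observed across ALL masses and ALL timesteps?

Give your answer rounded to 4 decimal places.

Answer: 2.3868

Derivation:
Step 0: x=[3.0000 11.0000 17.0000] v=[0.0000 0.0000 0.0000]
Step 1: x=[4.2500 10.5000 16.7500] v=[2.5000 -1.0000 -0.5000]
Step 2: x=[6.0000 10.0000 16.1875] v=[3.5000 -1.0000 -1.1250]
Step 3: x=[7.2500 10.0469 15.3281] v=[2.5000 0.0938 -1.7188]
Step 4: x=[7.3868 10.7149 14.3984] v=[0.2735 1.3360 -1.8594]
Step 5: x=[6.5089 11.4718 13.7978] v=[-1.7559 1.5137 -1.2012]
Step 6: x=[5.2445 11.5695 13.8657] v=[-2.5289 0.1953 0.1358]
Step 7: x=[4.2502 10.6600 14.6096] v=[-1.9887 -1.8191 1.4877]
Max displacement = 2.3868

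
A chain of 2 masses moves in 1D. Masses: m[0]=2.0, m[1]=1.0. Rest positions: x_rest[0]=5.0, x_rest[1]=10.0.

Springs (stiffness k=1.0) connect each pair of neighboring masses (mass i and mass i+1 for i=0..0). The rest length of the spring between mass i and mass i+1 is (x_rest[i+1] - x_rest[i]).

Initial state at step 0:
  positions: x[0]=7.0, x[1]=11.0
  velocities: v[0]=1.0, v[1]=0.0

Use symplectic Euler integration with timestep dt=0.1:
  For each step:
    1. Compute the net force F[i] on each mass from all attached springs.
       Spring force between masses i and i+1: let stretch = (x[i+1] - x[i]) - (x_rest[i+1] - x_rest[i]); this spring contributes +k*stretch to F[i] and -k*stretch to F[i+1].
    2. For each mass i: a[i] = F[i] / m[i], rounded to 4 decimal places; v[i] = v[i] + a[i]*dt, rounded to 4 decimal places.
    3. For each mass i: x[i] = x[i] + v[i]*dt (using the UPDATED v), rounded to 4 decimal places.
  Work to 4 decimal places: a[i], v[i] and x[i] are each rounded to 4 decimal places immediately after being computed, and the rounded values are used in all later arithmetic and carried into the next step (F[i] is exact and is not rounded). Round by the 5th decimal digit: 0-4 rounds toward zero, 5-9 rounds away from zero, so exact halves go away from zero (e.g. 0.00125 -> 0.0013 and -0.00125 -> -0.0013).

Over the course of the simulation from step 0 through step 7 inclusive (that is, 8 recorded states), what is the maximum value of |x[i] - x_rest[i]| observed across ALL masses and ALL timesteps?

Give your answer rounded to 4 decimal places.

Answer: 2.5422

Derivation:
Step 0: x=[7.0000 11.0000] v=[1.0000 0.0000]
Step 1: x=[7.0950 11.0100] v=[0.9500 0.1000]
Step 2: x=[7.1846 11.0309] v=[0.8958 0.2085]
Step 3: x=[7.2684 11.0633] v=[0.8381 0.3239]
Step 4: x=[7.3462 11.1077] v=[0.7778 0.4444]
Step 5: x=[7.4178 11.1645] v=[0.7159 0.5683]
Step 6: x=[7.4831 11.2339] v=[0.6532 0.6936]
Step 7: x=[7.5422 11.3158] v=[0.5907 0.8185]
Max displacement = 2.5422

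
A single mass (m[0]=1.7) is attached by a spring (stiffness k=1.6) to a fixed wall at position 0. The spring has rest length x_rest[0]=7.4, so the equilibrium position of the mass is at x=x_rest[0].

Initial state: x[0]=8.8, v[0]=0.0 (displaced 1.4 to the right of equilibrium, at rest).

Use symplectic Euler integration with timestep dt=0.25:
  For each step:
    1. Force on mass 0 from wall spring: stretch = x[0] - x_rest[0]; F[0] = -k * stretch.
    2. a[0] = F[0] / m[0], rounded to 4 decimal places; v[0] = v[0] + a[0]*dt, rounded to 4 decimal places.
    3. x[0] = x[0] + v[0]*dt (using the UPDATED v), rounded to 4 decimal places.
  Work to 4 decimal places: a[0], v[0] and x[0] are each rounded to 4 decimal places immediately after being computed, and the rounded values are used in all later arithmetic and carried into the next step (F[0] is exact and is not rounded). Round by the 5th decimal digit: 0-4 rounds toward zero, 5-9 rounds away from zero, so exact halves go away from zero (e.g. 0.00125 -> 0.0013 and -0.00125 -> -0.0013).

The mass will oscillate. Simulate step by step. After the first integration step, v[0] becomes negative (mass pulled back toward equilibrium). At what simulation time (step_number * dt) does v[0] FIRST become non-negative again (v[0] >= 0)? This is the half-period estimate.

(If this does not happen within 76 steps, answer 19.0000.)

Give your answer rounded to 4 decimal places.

Step 0: x=[8.8000] v=[0.0000]
Step 1: x=[8.7177] v=[-0.3294]
Step 2: x=[8.5578] v=[-0.6395]
Step 3: x=[8.3298] v=[-0.9119]
Step 4: x=[8.0471] v=[-1.1307]
Step 5: x=[7.7264] v=[-1.2830]
Step 6: x=[7.3865] v=[-1.3598]
Step 7: x=[7.0474] v=[-1.3566]
Step 8: x=[6.7290] v=[-1.2736]
Step 9: x=[6.4501] v=[-1.1157]
Step 10: x=[6.2271] v=[-0.8922]
Step 11: x=[6.0731] v=[-0.6162]
Step 12: x=[5.9971] v=[-0.3040]
Step 13: x=[6.0036] v=[0.0261]
First v>=0 after going negative at step 13, time=3.2500

Answer: 3.2500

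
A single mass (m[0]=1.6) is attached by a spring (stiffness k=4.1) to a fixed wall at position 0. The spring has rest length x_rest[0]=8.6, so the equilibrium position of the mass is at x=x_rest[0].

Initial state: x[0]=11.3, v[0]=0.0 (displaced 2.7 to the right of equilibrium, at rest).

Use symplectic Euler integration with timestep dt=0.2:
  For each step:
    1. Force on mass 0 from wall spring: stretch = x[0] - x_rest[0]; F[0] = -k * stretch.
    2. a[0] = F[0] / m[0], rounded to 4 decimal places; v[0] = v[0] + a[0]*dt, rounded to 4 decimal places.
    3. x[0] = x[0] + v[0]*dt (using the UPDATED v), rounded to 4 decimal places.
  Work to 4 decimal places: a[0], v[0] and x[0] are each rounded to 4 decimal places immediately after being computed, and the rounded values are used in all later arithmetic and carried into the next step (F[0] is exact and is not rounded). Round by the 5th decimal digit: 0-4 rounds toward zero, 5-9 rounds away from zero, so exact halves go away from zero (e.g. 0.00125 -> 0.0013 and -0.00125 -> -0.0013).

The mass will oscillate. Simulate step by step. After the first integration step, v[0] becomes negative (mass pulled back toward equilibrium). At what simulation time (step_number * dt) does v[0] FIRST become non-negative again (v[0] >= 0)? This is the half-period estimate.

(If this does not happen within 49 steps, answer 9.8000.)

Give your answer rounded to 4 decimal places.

Step 0: x=[11.3000] v=[0.0000]
Step 1: x=[11.0232] v=[-1.3838]
Step 2: x=[10.4981] v=[-2.6257]
Step 3: x=[9.7784] v=[-3.5985]
Step 4: x=[8.9379] v=[-4.2024]
Step 5: x=[8.0628] v=[-4.3756]
Step 6: x=[7.2427] v=[-4.1003]
Step 7: x=[6.5618] v=[-3.4047]
Step 8: x=[6.0898] v=[-2.3601]
Step 9: x=[5.8751] v=[-1.0736]
Step 10: x=[5.9397] v=[0.3229]
First v>=0 after going negative at step 10, time=2.0000

Answer: 2.0000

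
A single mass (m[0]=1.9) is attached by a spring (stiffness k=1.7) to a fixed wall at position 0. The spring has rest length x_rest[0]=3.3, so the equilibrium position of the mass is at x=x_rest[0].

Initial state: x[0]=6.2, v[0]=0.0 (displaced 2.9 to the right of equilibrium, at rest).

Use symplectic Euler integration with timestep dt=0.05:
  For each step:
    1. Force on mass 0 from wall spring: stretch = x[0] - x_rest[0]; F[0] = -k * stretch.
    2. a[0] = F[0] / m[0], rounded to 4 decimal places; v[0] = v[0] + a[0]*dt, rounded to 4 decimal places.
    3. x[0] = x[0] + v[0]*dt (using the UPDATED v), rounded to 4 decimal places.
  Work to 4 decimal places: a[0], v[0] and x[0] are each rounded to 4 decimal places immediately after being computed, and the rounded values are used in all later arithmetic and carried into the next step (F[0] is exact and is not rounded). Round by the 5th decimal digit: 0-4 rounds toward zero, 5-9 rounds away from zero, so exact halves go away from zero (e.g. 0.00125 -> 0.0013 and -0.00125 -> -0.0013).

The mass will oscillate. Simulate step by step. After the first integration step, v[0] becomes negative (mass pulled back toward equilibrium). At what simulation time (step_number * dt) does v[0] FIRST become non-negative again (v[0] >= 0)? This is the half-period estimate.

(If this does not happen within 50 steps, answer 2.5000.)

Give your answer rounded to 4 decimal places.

Answer: 2.5000

Derivation:
Step 0: x=[6.2000] v=[0.0000]
Step 1: x=[6.1935] v=[-0.1297]
Step 2: x=[6.1805] v=[-0.2591]
Step 3: x=[6.1611] v=[-0.3880]
Step 4: x=[6.1353] v=[-0.5160]
Step 5: x=[6.1032] v=[-0.6428]
Step 6: x=[6.0648] v=[-0.7682]
Step 7: x=[6.0202] v=[-0.8919]
Step 8: x=[5.9695] v=[-1.0136]
Step 9: x=[5.9129] v=[-1.1330]
Step 10: x=[5.8504] v=[-1.2499]
Step 11: x=[5.7822] v=[-1.3640]
Step 12: x=[5.7085] v=[-1.4750]
Step 13: x=[5.6294] v=[-1.5828]
Step 14: x=[5.5451] v=[-1.6870]
Step 15: x=[5.4557] v=[-1.7874]
Step 16: x=[5.3615] v=[-1.8838]
Step 17: x=[5.2627] v=[-1.9760]
Step 18: x=[5.1595] v=[-2.0638]
Step 19: x=[5.0522] v=[-2.1470]
Step 20: x=[4.9409] v=[-2.2254]
Step 21: x=[4.8260] v=[-2.2988]
Step 22: x=[4.7076] v=[-2.3671]
Step 23: x=[4.5861] v=[-2.4301]
Step 24: x=[4.4617] v=[-2.4876]
Step 25: x=[4.3347] v=[-2.5396]
Step 26: x=[4.2054] v=[-2.5859]
Step 27: x=[4.0741] v=[-2.6264]
Step 28: x=[3.9411] v=[-2.6610]
Step 29: x=[3.8066] v=[-2.6897]
Step 30: x=[3.6710] v=[-2.7124]
Step 31: x=[3.5346] v=[-2.7290]
Step 32: x=[3.3976] v=[-2.7395]
Step 33: x=[3.2604] v=[-2.7439]
Step 34: x=[3.1233] v=[-2.7421]
Step 35: x=[2.9866] v=[-2.7342]
Step 36: x=[2.8506] v=[-2.7202]
Step 37: x=[2.7156] v=[-2.7001]
Step 38: x=[2.5819] v=[-2.6740]
Step 39: x=[2.4498] v=[-2.6419]
Step 40: x=[2.3196] v=[-2.6039]
Step 41: x=[2.1916] v=[-2.5600]
Step 42: x=[2.0661] v=[-2.5104]
Step 43: x=[1.9433] v=[-2.4552]
Step 44: x=[1.8236] v=[-2.3945]
Step 45: x=[1.7072] v=[-2.3285]
Step 46: x=[1.5943] v=[-2.2572]
Step 47: x=[1.4853] v=[-2.1809]
Step 48: x=[1.3803] v=[-2.0997]
Step 49: x=[1.2796] v=[-2.0138]
Step 50: x=[1.1834] v=[-1.9234]
v[0] did not become non-negative within 50 steps; using fallback time=2.5000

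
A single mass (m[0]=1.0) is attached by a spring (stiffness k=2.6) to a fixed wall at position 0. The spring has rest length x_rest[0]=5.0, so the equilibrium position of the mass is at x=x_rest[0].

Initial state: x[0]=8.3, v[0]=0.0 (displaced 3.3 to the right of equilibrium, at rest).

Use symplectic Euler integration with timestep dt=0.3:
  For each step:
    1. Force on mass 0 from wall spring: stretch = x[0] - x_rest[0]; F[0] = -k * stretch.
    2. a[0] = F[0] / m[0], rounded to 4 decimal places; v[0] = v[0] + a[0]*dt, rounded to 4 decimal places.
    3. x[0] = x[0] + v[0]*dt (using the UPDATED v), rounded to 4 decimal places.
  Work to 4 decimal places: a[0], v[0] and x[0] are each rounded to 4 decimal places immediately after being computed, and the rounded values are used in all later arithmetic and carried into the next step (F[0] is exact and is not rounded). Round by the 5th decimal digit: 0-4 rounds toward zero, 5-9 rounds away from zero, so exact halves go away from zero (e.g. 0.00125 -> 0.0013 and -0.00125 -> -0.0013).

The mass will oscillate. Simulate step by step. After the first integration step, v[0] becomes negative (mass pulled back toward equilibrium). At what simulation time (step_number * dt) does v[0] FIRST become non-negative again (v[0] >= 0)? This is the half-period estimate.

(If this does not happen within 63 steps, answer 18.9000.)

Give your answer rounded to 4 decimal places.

Step 0: x=[8.3000] v=[0.0000]
Step 1: x=[7.5278] v=[-2.5740]
Step 2: x=[6.1641] v=[-4.5457]
Step 3: x=[4.5280] v=[-5.4537]
Step 4: x=[3.0024] v=[-5.0855]
Step 5: x=[1.9442] v=[-3.5274]
Step 6: x=[1.6010] v=[-1.1439]
Step 7: x=[2.0532] v=[1.5073]
First v>=0 after going negative at step 7, time=2.1000

Answer: 2.1000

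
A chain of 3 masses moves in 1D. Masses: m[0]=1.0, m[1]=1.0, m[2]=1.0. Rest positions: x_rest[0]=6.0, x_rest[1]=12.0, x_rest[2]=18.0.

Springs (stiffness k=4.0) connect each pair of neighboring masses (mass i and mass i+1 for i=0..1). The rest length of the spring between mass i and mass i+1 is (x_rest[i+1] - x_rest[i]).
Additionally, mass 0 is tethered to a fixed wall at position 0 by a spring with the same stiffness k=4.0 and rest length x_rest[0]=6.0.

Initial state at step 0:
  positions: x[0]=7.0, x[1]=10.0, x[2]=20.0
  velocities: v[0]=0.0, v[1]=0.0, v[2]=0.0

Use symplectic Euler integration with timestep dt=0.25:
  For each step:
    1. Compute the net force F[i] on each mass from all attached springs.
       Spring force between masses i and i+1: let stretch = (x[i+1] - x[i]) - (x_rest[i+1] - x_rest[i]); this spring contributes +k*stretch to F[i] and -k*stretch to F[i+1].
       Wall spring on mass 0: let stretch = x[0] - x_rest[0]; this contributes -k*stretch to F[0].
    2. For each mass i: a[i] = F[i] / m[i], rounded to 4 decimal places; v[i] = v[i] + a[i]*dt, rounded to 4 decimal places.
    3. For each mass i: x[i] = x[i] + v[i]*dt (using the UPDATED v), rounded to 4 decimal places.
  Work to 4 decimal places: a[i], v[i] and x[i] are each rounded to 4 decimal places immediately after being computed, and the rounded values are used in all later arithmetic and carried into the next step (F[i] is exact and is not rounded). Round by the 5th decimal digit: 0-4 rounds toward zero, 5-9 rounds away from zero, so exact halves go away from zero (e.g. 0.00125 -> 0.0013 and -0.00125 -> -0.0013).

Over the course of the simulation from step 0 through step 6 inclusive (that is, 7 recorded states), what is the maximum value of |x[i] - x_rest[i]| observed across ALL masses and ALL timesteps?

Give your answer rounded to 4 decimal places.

Step 0: x=[7.0000 10.0000 20.0000] v=[0.0000 0.0000 0.0000]
Step 1: x=[6.0000 11.7500 19.0000] v=[-4.0000 7.0000 -4.0000]
Step 2: x=[4.9375 13.8750 17.6875] v=[-4.2500 8.5000 -5.2500]
Step 3: x=[4.8750 14.7188 16.9219] v=[-0.2500 3.3750 -3.0625]
Step 4: x=[6.0547 13.6524 17.1055] v=[4.7188 -4.2657 0.7344]
Step 5: x=[7.6202 11.5498 17.9258] v=[6.2618 -8.4103 3.2813]
Step 6: x=[8.2630 10.0588 18.6521] v=[2.5712 -5.9639 2.9053]
Max displacement = 2.7188

Answer: 2.7188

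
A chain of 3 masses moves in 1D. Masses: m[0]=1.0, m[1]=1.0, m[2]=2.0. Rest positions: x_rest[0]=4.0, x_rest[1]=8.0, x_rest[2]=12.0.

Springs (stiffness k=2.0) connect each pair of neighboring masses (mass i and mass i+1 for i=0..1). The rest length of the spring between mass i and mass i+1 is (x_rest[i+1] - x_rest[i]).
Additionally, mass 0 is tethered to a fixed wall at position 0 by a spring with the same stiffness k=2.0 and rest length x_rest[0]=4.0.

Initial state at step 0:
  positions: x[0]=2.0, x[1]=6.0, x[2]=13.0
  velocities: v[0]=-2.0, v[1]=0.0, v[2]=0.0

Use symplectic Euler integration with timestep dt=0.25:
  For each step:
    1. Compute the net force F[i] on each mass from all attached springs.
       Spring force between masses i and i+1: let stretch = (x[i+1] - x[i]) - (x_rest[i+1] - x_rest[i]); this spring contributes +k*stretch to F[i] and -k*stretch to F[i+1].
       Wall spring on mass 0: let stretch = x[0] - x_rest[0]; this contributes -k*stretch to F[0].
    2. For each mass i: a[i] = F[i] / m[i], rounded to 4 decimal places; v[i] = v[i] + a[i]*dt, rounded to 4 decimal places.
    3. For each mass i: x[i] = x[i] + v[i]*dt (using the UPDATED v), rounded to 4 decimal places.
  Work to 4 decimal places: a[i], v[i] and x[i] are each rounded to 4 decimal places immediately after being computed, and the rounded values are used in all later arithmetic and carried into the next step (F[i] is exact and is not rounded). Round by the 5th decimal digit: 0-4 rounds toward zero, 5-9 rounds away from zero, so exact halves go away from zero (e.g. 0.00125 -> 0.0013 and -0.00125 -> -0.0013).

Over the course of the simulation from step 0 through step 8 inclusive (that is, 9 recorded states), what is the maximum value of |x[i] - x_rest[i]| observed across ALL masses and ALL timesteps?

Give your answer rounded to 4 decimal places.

Answer: 2.5419

Derivation:
Step 0: x=[2.0000 6.0000 13.0000] v=[-2.0000 0.0000 0.0000]
Step 1: x=[1.7500 6.3750 12.8125] v=[-1.0000 1.5000 -0.7500]
Step 2: x=[1.8594 6.9766 12.4727] v=[0.4375 2.4063 -1.3594]
Step 3: x=[2.3760 7.6256 12.0394] v=[2.0664 2.5958 -1.7334]
Step 4: x=[3.2518 8.1701 11.5802] v=[3.5032 2.1779 -1.8369]
Step 5: x=[4.3359 8.5261 11.1579] v=[4.3365 1.4238 -1.6894]
Step 6: x=[5.4018 8.6873 10.8211] v=[4.2637 0.6446 -1.3474]
Step 7: x=[6.2032 8.7045 10.6009] v=[3.2056 0.0688 -0.8809]
Step 8: x=[6.5419 8.6461 10.5122] v=[1.3547 -0.2337 -0.3550]
Max displacement = 2.5419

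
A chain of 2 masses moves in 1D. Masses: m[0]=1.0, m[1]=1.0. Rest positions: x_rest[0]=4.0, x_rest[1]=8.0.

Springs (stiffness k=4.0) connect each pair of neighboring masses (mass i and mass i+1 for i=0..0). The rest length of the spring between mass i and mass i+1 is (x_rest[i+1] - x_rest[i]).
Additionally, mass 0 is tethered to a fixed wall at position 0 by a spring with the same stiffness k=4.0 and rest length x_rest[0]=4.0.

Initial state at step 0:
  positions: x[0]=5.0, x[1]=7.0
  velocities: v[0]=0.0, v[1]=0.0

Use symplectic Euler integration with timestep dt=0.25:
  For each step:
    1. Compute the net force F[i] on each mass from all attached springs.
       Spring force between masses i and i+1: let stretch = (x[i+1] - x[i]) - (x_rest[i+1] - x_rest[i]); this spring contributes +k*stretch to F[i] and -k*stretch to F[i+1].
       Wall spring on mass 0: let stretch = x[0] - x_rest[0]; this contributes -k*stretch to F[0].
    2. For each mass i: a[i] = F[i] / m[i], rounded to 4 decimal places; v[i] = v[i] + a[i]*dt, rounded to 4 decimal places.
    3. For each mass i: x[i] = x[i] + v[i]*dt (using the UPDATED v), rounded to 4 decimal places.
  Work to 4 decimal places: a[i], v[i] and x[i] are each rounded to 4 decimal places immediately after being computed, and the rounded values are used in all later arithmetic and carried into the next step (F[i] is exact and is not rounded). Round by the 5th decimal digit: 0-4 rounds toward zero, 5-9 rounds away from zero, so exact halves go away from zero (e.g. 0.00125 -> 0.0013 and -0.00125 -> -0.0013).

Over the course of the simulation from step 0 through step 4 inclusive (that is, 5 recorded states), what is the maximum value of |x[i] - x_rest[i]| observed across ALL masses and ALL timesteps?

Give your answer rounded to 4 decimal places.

Step 0: x=[5.0000 7.0000] v=[0.0000 0.0000]
Step 1: x=[4.2500 7.5000] v=[-3.0000 2.0000]
Step 2: x=[3.2500 8.1875] v=[-4.0000 2.7500]
Step 3: x=[2.6719 8.6406] v=[-2.3125 1.8125]
Step 4: x=[2.9180 8.6016] v=[0.9843 -0.1562]
Max displacement = 1.3281

Answer: 1.3281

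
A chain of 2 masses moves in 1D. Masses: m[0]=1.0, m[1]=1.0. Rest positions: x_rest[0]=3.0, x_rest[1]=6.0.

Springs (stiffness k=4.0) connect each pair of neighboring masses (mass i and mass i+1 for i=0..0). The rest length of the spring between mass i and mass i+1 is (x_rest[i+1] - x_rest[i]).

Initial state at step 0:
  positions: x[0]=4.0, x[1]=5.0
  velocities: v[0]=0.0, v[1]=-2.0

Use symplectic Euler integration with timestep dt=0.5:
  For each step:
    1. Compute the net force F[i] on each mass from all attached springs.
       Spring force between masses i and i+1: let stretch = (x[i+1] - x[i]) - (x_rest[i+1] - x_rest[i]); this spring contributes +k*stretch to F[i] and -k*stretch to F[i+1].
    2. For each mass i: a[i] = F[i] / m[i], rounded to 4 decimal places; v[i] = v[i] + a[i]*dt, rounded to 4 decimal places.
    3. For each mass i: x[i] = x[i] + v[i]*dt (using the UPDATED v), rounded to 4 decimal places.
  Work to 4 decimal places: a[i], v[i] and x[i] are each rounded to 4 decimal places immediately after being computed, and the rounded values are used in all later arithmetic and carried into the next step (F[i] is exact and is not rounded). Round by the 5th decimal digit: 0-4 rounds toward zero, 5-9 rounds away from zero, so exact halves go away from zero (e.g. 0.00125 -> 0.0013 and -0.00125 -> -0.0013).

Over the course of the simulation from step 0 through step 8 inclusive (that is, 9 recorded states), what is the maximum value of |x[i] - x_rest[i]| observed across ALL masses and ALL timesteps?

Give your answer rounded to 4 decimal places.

Step 0: x=[4.0000 5.0000] v=[0.0000 -2.0000]
Step 1: x=[2.0000 6.0000] v=[-4.0000 2.0000]
Step 2: x=[1.0000 6.0000] v=[-2.0000 0.0000]
Step 3: x=[2.0000 4.0000] v=[2.0000 -4.0000]
Step 4: x=[2.0000 3.0000] v=[0.0000 -2.0000]
Step 5: x=[0.0000 4.0000] v=[-4.0000 2.0000]
Step 6: x=[-1.0000 4.0000] v=[-2.0000 0.0000]
Step 7: x=[0.0000 2.0000] v=[2.0000 -4.0000]
Step 8: x=[0.0000 1.0000] v=[0.0000 -2.0000]
Max displacement = 5.0000

Answer: 5.0000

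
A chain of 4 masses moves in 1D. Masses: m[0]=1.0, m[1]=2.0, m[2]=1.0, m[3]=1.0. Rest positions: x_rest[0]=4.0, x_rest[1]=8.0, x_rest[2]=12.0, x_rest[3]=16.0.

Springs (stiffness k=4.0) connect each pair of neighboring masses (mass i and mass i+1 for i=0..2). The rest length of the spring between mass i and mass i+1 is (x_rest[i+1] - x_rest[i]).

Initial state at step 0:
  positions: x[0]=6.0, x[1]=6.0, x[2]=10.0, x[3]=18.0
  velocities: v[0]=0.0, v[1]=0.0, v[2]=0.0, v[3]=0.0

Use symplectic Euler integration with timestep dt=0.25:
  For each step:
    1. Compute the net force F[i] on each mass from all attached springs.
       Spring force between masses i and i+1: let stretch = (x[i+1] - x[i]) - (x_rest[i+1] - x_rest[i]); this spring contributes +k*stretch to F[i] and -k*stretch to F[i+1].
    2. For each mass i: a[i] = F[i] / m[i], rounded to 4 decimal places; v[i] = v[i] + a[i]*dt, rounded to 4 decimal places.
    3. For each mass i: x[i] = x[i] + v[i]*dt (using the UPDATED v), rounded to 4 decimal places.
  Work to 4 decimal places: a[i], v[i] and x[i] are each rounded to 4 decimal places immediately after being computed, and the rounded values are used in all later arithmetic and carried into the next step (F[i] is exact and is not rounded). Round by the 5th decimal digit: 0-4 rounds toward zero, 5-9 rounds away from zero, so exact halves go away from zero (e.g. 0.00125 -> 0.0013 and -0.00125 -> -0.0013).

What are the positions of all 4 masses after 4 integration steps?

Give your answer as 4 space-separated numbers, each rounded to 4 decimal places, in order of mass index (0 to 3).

Step 0: x=[6.0000 6.0000 10.0000 18.0000] v=[0.0000 0.0000 0.0000 0.0000]
Step 1: x=[5.0000 6.5000 11.0000 17.0000] v=[-4.0000 2.0000 4.0000 -4.0000]
Step 2: x=[3.3750 7.3750 12.3750 15.5000] v=[-6.5000 3.5000 5.5000 -6.0000]
Step 3: x=[1.7500 8.3750 13.2813 14.2188] v=[-6.5000 4.0000 3.6250 -5.1250]
Step 4: x=[0.7813 9.1602 13.1954 13.7032] v=[-3.8750 3.1407 -0.3438 -2.0625]

Answer: 0.7813 9.1602 13.1954 13.7032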